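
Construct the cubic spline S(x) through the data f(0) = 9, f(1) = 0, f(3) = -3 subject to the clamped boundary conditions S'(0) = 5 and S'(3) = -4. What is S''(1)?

21

With m_i denoting the second derivative at x_i, h_i = 1, 2, and Δ_i = (y_(i+1) − y_i)/h_i = -9, -3/2:
  1·m_0 + 6·m_1 + 2·m_2 = 6(Δ_1 - Δ_0) = 45
Clamped end conditions give two more equations: 2h_0·m_0 + h_0·m_1 = 6(Δ_0 - S'(0)) = -84 and h_1·m_1 + 2h_1·m_2 = 6(S'(3) - Δ_1) = -15.
Hence m_0 = -105/2, m_1 = 21, m_2 = -57/4.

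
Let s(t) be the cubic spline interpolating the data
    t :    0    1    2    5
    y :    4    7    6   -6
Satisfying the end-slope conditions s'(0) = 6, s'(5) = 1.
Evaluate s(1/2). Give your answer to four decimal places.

Let M_i = s''(x_i). Step sizes h_i = 1, 1, 3; slopes of the chords Δ_i = (y_(i+1) - y_i)/h_i = 3, -1, -4.
  1·M_0 + 4·M_1 + 1·M_2 = 6(Δ_1 - Δ_0) = -24
  1·M_1 + 8·M_2 + 3·M_3 = 6(Δ_2 - Δ_1) = -18
Clamped end conditions give two more equations: 2h_0·M_0 + h_0·M_1 = 6(Δ_0 - s'(0)) = -18 and h_2·M_2 + 2h_2·M_3 = 6(s'(5) - Δ_2) = 30.
Forward elimination and back-substitution give M_0 = -218/29, M_1 = -86/29, M_2 = -134/29, M_3 = 212/29.
On [0, 1], s(t) = 4 + 6·t - 109/29·t² + 22/29·t³.
With t = 1/2: s(1/2) = 357/58.

6.1552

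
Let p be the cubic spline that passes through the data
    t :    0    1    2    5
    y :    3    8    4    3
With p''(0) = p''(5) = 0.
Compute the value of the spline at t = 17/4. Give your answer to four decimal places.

1.6396

With M_i denoting the second derivative at x_i, h_i = 1, 1, 3, and Δ_i = (y_(i+1) − y_i)/h_i = 5, -4, -1/3:
  1·M_0 + 4·M_1 + 1·M_2 = 6(Δ_1 - Δ_0) = -54
  1·M_1 + 8·M_2 + 3·M_3 = 6(Δ_2 - Δ_1) = 22
Natural end conditions: M_0 = M_3 = 0.
Hence M_0 = 0, M_1 = -454/31, M_2 = 142/31, M_3 = 0.
On [2, 5], p(t) = 4 - 457/93·(t - 2) + 71/31·(t - 2)² - 71/279·(t - 2)³.
With (t - 2) = 9/4: p(17/4) = 3253/1984.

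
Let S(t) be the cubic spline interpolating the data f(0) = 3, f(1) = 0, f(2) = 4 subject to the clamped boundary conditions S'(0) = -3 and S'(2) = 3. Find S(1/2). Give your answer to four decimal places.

Put M_i = S'' at the i-th knot. Here h = (1, 1) and Δ = (-3, 4), so the interior equations h_(i-1)·M_(i-1) + 2(h_(i-1)+h_i)·M_i + h_i·M_(i+1) = 6(Δ_i − Δ_(i-1)) read
  1·M_0 + 4·M_1 + 1·M_2 = 6(Δ_1 - Δ_0) = 42
Clamped end conditions give two more equations: 2h_0·M_0 + h_0·M_1 = 6(Δ_0 - S'(0)) = 0 and h_1·M_1 + 2h_1·M_2 = 6(S'(2) - Δ_1) = -6.
Forward elimination and back-substitution give M_0 = -15/2, M_1 = 15, M_2 = -21/2.
On [0, 1], S(t) = 3 - 3·t - 15/4·t² + 15/4·t³.
With t = 1/2: S(1/2) = 33/32.

1.0313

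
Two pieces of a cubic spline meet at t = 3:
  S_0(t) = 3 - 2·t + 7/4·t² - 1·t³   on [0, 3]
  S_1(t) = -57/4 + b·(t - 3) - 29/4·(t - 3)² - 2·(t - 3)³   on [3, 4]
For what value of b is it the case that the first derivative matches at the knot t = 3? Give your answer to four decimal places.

S_0'(t) = -2 + 7/2·t - 3·t², so S_0'(3) = -37/2. On the right, S_1'(3) = b, so b = -37/2.

-18.5000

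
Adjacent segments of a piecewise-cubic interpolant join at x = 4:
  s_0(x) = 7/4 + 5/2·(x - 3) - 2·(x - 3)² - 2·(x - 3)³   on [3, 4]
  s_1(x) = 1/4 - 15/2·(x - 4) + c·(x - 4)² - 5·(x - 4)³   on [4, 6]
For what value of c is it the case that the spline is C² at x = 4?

-8

s_0''(x) = -4 - 12·(x - 3), so s_0''(4) = -16. On the right, s_1''(4) = 2c, so c = -8.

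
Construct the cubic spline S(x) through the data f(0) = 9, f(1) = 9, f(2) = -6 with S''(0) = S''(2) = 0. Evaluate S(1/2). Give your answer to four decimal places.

With σ_i denoting the second derivative at x_i, h_i = 1, 1, and Δ_i = (y_(i+1) − y_i)/h_i = 0, -15:
  1·σ_0 + 4·σ_1 + 1·σ_2 = 6(Δ_1 - Δ_0) = -90
Natural end conditions: σ_0 = σ_2 = 0.
Solving: σ_0 = 0, σ_1 = -45/2, σ_2 = 0.
On [0, 1], S(x) = 9 + 15/4·x + 0·x² - 15/4·x³.
With x = 1/2: S(1/2) = 333/32.

10.4063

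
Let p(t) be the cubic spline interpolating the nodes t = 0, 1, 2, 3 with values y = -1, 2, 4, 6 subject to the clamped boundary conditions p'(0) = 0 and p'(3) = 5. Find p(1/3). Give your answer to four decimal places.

With M_i denoting the second derivative at x_i, h_i = 1, 1, 1, and Δ_i = (y_(i+1) − y_i)/h_i = 3, 2, 2:
  1·M_0 + 4·M_1 + 1·M_2 = 6(Δ_1 - Δ_0) = -6
  1·M_1 + 4·M_2 + 1·M_3 = 6(Δ_2 - Δ_1) = 0
Clamped end conditions give two more equations: 2h_0·M_0 + h_0·M_1 = 6(Δ_0 - p'(0)) = 18 and h_2·M_2 + 2h_2·M_3 = 6(p'(3) - Δ_2) = 18.
Solving: M_0 = 164/15, M_1 = -58/15, M_2 = -22/15, M_3 = 146/15.
On [0, 1], p(t) = -1 + 0·t + 82/15·t² - 37/15·t³.
With t = 1/3: p(1/3) = -196/405.

-0.4840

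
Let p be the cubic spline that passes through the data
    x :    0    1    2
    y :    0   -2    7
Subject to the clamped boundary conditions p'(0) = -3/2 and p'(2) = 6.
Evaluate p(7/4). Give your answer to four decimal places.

4.9434

Write σ_i for p''(x_i). With h_i = 1, 1 and divided differences Δ_i = -2, 9, the continuity of p' gives the tridiagonal system
  1·σ_0 + 4·σ_1 + 1·σ_2 = 6(Δ_1 - Δ_0) = 66
Clamped end conditions give two more equations: 2h_0·σ_0 + h_0·σ_1 = 6(Δ_0 - p'(0)) = -3 and h_1·σ_1 + 2h_1·σ_2 = 6(p'(2) - Δ_1) = -18.
Hence σ_0 = -57/4, σ_1 = 51/2, σ_2 = -87/4.
On [1, 2], p(x) = -2 + 33/8·(x - 1) + 51/4·(x - 1)² - 63/8·(x - 1)³.
With (x - 1) = 3/4: p(7/4) = 2531/512.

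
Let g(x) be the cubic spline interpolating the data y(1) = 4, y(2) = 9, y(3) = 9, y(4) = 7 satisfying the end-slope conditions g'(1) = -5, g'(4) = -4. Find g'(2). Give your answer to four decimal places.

5.4667

Write M_i for g''(x_i). With h_i = 1, 1, 1 and divided differences Δ_i = 5, 0, -2, the continuity of g' gives the tridiagonal system
  1·M_0 + 4·M_1 + 1·M_2 = 6(Δ_1 - Δ_0) = -30
  1·M_1 + 4·M_2 + 1·M_3 = 6(Δ_2 - Δ_1) = -12
Clamped end conditions give two more equations: 2h_0·M_0 + h_0·M_1 = 6(Δ_0 - g'(1)) = 60 and h_2·M_2 + 2h_2·M_3 = 6(g'(4) - Δ_2) = -12.
Hence M_0 = 586/15, M_1 = -272/15, M_2 = 52/15, M_3 = -116/15.
On [2, 3], g'(x) = b_1 + 2c_1·(x - 2) + 3d_1·(x - 2)² with b_1 = Δ_1 - h_1(2M_1 + M_2)/6 = 82/15, c_1 = M_1/2 = -136/15, d_1 = (M_2 - M_1)/(6h_1) = 18/5. So g'(2) = 82/15.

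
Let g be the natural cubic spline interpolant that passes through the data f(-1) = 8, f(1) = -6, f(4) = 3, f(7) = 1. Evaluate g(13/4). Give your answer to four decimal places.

Let M_i = g''(x_i). Step sizes h_i = 2, 3, 3; slopes of the chords Δ_i = (y_(i+1) - y_i)/h_i = -7, 3, -2/3.
  2·M_0 + 10·M_1 + 3·M_2 = 6(Δ_1 - Δ_0) = 60
  3·M_1 + 12·M_2 + 3·M_3 = 6(Δ_2 - Δ_1) = -22
Natural end conditions: M_0 = M_3 = 0.
Hence M_0 = 0, M_1 = 262/37, M_2 = -400/111, M_3 = 0.
On [1, 4], g(x) = -6 - 253/111·(x - 1) + 131/37·(x - 1)² - 593/999·(x - 1)³.
With (x - 1) = 9/4: g(13/4) = 81/2368.

0.0342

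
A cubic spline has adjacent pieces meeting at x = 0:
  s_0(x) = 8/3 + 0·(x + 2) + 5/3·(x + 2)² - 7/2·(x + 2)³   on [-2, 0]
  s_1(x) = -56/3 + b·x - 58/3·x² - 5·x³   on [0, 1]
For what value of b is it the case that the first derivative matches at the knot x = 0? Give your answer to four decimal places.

s_0'(x) = 0 + 10/3·(x + 2) - 21/2·(x + 2)², so s_0'(0) = -106/3. On the right, s_1'(0) = b, so b = -106/3.

-35.3333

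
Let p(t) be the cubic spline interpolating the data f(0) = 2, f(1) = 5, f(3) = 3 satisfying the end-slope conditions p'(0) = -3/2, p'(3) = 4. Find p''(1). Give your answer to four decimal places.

Let σ_i = p''(x_i). Step sizes h_i = 1, 2; slopes of the chords Δ_i = (y_(i+1) - y_i)/h_i = 3, -1.
  1·σ_0 + 6·σ_1 + 2·σ_2 = 6(Δ_1 - Δ_0) = -24
Clamped end conditions give two more equations: 2h_0·σ_0 + h_0·σ_1 = 6(Δ_0 - p'(0)) = 27 and h_1·σ_1 + 2h_1·σ_2 = 6(p'(3) - Δ_1) = 30.
Solving the tridiagonal system: σ_0 = 58/3, σ_1 = -35/3, σ_2 = 40/3.

-11.6667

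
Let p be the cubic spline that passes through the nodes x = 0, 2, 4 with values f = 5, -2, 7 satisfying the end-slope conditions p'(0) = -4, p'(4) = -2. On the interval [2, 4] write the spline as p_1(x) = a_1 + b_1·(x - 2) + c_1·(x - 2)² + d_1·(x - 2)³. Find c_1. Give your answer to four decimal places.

5.5000

Put m_i = p'' at the i-th knot. Here h = (2, 2) and Δ = (-7/2, 9/2), so the interior equations h_(i-1)·m_(i-1) + 2(h_(i-1)+h_i)·m_i + h_i·m_(i+1) = 6(Δ_i − Δ_(i-1)) read
  2·m_0 + 8·m_1 + 2·m_2 = 6(Δ_1 - Δ_0) = 48
Clamped end conditions give two more equations: 2h_0·m_0 + h_0·m_1 = 6(Δ_0 - p'(0)) = 3 and h_1·m_1 + 2h_1·m_2 = 6(p'(4) - Δ_1) = -39.
Solving the tridiagonal system: m_0 = -19/4, m_1 = 11, m_2 = -61/4.
On [2, 4], with p_1(x) = a_1 + b_1·(x - 2) + c_1·(x - 2)² + d_1·(x - 2)³: c_1 = m_1/2 = 11/2, d_1 = (m_2 - m_1)/(6h_1) = -35/16, b_1 = Δ_1 - h_1(2m_1 + m_2)/6 = 9/4.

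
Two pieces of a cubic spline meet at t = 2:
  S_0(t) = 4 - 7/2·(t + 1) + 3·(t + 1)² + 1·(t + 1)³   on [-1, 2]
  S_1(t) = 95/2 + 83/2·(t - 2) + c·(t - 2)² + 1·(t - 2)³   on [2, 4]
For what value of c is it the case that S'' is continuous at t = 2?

S_0''(t) = 6 + 6·(t + 1), so S_0''(2) = 24. On the right, S_1''(2) = 2c, so c = 12.

12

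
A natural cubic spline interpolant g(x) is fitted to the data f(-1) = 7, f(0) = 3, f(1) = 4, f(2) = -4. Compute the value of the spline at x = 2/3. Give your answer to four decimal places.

4.1062

With M_i denoting the second derivative at x_i, h_i = 1, 1, 1, and Δ_i = (y_(i+1) − y_i)/h_i = -4, 1, -8:
  1·M_0 + 4·M_1 + 1·M_2 = 6(Δ_1 - Δ_0) = 30
  1·M_1 + 4·M_2 + 1·M_3 = 6(Δ_2 - Δ_1) = -54
Natural end conditions: M_0 = M_3 = 0.
Solving the tridiagonal system: M_0 = 0, M_1 = 58/5, M_2 = -82/5, M_3 = 0.
On [0, 1], g(x) = 3 - 2/15·x + 29/5·x² - 14/3·x³.
With x = 2/3: g(2/3) = 1663/405.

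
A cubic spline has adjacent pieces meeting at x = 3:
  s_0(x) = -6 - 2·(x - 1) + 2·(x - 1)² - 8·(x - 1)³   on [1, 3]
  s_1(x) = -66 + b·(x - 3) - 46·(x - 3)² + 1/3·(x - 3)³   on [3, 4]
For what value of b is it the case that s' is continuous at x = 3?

s_0'(x) = -2 + 4·(x - 1) - 24·(x - 1)², so s_0'(3) = -90. On the right, s_1'(3) = b, so b = -90.

-90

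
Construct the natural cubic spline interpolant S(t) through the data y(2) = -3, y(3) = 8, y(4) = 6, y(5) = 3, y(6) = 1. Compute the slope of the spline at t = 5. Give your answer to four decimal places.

-2.2143

Let M_i = S''(x_i). Step sizes h_i = 1, 1, 1, 1; slopes of the chords Δ_i = (y_(i+1) - y_i)/h_i = 11, -2, -3, -2.
  1·M_0 + 4·M_1 + 1·M_2 = 6(Δ_1 - Δ_0) = -78
  1·M_1 + 4·M_2 + 1·M_3 = 6(Δ_2 - Δ_1) = -6
  1·M_2 + 4·M_3 + 1·M_4 = 6(Δ_3 - Δ_2) = 6
Natural end conditions: M_0 = M_4 = 0.
Hence M_0 = 0, M_1 = -285/14, M_2 = 24/7, M_3 = 9/14, M_4 = 0.
On [5, 6], S'(t) = b_3 + 2c_3·(t - 5) + 3d_3·(t - 5)² with b_3 = Δ_3 - h_3(2M_3 + M_4)/6 = -31/14, c_3 = M_3/2 = 9/28, d_3 = (M_4 - M_3)/(6h_3) = -3/28. So S'(5) = -31/14.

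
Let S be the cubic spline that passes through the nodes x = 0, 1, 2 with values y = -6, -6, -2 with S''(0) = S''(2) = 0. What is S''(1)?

Write σ_i for S''(x_i). With h_i = 1, 1 and divided differences Δ_i = 0, 4, the continuity of S' gives the tridiagonal system
  1·σ_0 + 4·σ_1 + 1·σ_2 = 6(Δ_1 - Δ_0) = 24
Natural end conditions: σ_0 = σ_2 = 0.
Solving: σ_0 = 0, σ_1 = 6, σ_2 = 0.

6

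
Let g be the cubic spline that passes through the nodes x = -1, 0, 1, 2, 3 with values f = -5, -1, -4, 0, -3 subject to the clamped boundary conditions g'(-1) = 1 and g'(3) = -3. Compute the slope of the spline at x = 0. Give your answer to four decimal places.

0.4286

With M_i denoting the second derivative at x_i, h_i = 1, 1, 1, 1, and Δ_i = (y_(i+1) − y_i)/h_i = 4, -3, 4, -3:
  1·M_0 + 4·M_1 + 1·M_2 = 6(Δ_1 - Δ_0) = -42
  1·M_1 + 4·M_2 + 1·M_3 = 6(Δ_2 - Δ_1) = 42
  1·M_2 + 4·M_3 + 1·M_4 = 6(Δ_3 - Δ_2) = -42
Clamped end conditions give two more equations: 2h_0·M_0 + h_0·M_1 = 6(Δ_0 - g'(-1)) = 18 and h_3·M_3 + 2h_3·M_4 = 6(g'(3) - Δ_3) = 0.
Solving the tridiagonal system: M_0 = 134/7, M_1 = -142/7, M_2 = 20, M_3 = -124/7, M_4 = 62/7.
On [0, 1], g'(x) = b_1 + 2c_1·x + 3d_1·x² with b_1 = Δ_1 - h_1(2M_1 + M_2)/6 = 3/7, c_1 = M_1/2 = -71/7, d_1 = (M_2 - M_1)/(6h_1) = 47/7. So g'(0) = 3/7.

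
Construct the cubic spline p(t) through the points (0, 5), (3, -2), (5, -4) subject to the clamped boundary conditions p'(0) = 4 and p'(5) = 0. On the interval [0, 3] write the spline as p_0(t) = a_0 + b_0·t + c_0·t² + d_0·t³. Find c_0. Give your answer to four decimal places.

Let m_i = p''(x_i). Step sizes h_i = 3, 2; slopes of the chords Δ_i = (y_(i+1) - y_i)/h_i = -7/3, -1.
  3·m_0 + 10·m_1 + 2·m_2 = 6(Δ_1 - Δ_0) = 8
Clamped end conditions give two more equations: 2h_0·m_0 + h_0·m_1 = 6(Δ_0 - p'(0)) = -38 and h_1·m_1 + 2h_1·m_2 = 6(p'(5) - Δ_1) = 6.
Solving the tridiagonal system: m_0 = -119/15, m_1 = 16/5, m_2 = -1/10.
On [0, 3], with p_0(t) = a_0 + b_0·t + c_0·t² + d_0·t³: c_0 = m_0/2 = -119/30, d_0 = (m_1 - m_0)/(6h_0) = 167/270, b_0 = Δ_0 - h_0(2m_0 + m_1)/6 = 4.

-3.9667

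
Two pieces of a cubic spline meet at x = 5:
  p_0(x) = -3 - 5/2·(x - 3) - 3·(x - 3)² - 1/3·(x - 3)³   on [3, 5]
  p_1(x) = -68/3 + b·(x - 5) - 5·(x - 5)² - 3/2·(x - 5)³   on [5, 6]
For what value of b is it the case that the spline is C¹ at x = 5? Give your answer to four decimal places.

p_0'(x) = -5/2 - 6·(x - 3) - 1·(x - 3)², so p_0'(5) = -37/2. On the right, p_1'(5) = b, so b = -37/2.

-18.5000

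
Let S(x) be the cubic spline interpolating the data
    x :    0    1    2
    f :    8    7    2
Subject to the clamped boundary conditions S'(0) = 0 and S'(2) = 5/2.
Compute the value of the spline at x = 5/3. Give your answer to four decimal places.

With M_i denoting the second derivative at x_i, h_i = 1, 1, and Δ_i = (y_(i+1) − y_i)/h_i = -1, -5:
  1·M_0 + 4·M_1 + 1·M_2 = 6(Δ_1 - Δ_0) = -24
Clamped end conditions give two more equations: 2h_0·M_0 + h_0·M_1 = 6(Δ_0 - S'(0)) = -6 and h_1·M_1 + 2h_1·M_2 = 6(S'(2) - Δ_1) = 45.
Solving: M_0 = 17/4, M_1 = -29/2, M_2 = 119/4.
On [1, 2], S(x) = 7 - 41/8·(x - 1) - 29/4·(x - 1)² + 59/8·(x - 1)³.
With (x - 1) = 2/3: S(5/3) = 275/108.

2.5463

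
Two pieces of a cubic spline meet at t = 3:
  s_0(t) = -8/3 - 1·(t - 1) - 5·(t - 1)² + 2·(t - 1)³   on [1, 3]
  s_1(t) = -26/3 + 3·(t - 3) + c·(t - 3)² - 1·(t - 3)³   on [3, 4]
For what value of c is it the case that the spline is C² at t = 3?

s_0''(t) = -10 + 12·(t - 1), so s_0''(3) = 14. On the right, s_1''(3) = 2c, so c = 7.

7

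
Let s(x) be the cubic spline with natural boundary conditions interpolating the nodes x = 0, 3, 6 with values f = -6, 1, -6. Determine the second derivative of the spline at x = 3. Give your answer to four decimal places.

-2.3333

Write M_i for s''(x_i). With h_i = 3, 3 and divided differences Δ_i = 7/3, -7/3, the continuity of s' gives the tridiagonal system
  3·M_0 + 12·M_1 + 3·M_2 = 6(Δ_1 - Δ_0) = -28
Natural end conditions: M_0 = M_2 = 0.
Solving the tridiagonal system: M_0 = 0, M_1 = -7/3, M_2 = 0.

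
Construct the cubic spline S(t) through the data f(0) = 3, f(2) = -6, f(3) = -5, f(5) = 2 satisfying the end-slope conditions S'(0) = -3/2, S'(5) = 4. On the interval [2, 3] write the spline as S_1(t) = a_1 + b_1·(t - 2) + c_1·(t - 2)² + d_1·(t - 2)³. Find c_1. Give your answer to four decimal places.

4.0938

With M_i denoting the second derivative at x_i, h_i = 2, 1, 2, and Δ_i = (y_(i+1) − y_i)/h_i = -9/2, 1, 7/2:
  2·M_0 + 6·M_1 + 1·M_2 = 6(Δ_1 - Δ_0) = 33
  1·M_1 + 6·M_2 + 2·M_3 = 6(Δ_2 - Δ_1) = 15
Clamped end conditions give two more equations: 2h_0·M_0 + h_0·M_1 = 6(Δ_0 - S'(0)) = -18 and h_2·M_2 + 2h_2·M_3 = 6(S'(5) - Δ_2) = 3.
Solving: M_0 = -275/32, M_1 = 131/16, M_2 = 17/16, M_3 = 7/32.
On [2, 3], with S_1(t) = a_1 + b_1·(t - 2) + c_1·(t - 2)² + d_1·(t - 2)³: c_1 = M_1/2 = 131/32, d_1 = (M_2 - M_1)/(6h_1) = -19/16, b_1 = Δ_1 - h_1(2M_1 + M_2)/6 = -61/32.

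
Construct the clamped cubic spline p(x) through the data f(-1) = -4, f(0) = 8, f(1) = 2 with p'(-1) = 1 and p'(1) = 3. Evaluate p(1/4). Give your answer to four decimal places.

7.4141

Put σ_i = p'' at the i-th knot. Here h = (1, 1) and Δ = (12, -6), so the interior equations h_(i-1)·σ_(i-1) + 2(h_(i-1)+h_i)·σ_i + h_i·σ_(i+1) = 6(Δ_i − Δ_(i-1)) read
  1·σ_0 + 4·σ_1 + 1·σ_2 = 6(Δ_1 - Δ_0) = -108
Clamped end conditions give two more equations: 2h_0·σ_0 + h_0·σ_1 = 6(Δ_0 - p'(-1)) = 66 and h_1·σ_1 + 2h_1·σ_2 = 6(p'(1) - Δ_1) = 54.
Forward elimination and back-substitution give σ_0 = 61, σ_1 = -56, σ_2 = 55.
On [0, 1], p(x) = 8 + 7/2·x - 28·x² + 37/2·x³.
With x = 1/4: p(1/4) = 949/128.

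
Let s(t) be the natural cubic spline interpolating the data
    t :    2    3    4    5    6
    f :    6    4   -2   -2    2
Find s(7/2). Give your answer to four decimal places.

Let M_i = s''(x_i). Step sizes h_i = 1, 1, 1, 1; slopes of the chords Δ_i = (y_(i+1) - y_i)/h_i = -2, -6, 0, 4.
  1·M_0 + 4·M_1 + 1·M_2 = 6(Δ_1 - Δ_0) = -24
  1·M_1 + 4·M_2 + 1·M_3 = 6(Δ_2 - Δ_1) = 36
  1·M_2 + 4·M_3 + 1·M_4 = 6(Δ_3 - Δ_2) = 24
Natural end conditions: M_0 = M_4 = 0.
Hence M_0 = 0, M_1 = -60/7, M_2 = 72/7, M_3 = 24/7, M_4 = 0.
On [3, 4], s(t) = 4 - 34/7·(t - 3) - 30/7·(t - 3)² + 22/7·(t - 3)³.
With (t - 3) = 1/2: s(7/2) = 25/28.

0.8929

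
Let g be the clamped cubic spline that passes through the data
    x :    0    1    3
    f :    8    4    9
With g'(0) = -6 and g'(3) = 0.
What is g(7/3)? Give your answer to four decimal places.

Write σ_i for g''(x_i). With h_i = 1, 2 and divided differences Δ_i = -4, 5/2, the continuity of g' gives the tridiagonal system
  1·σ_0 + 6·σ_1 + 2·σ_2 = 6(Δ_1 - Δ_0) = 39
Clamped end conditions give two more equations: 2h_0·σ_0 + h_0·σ_1 = 6(Δ_0 - g'(0)) = 12 and h_1·σ_1 + 2h_1·σ_2 = 6(g'(3) - Δ_1) = -15.
Solving: σ_0 = 3/2, σ_1 = 9, σ_2 = -33/4.
On [1, 3], g(x) = 4 - 3/4·(x - 1) + 9/2·(x - 1)² - 23/16·(x - 1)³.
With (x - 1) = 4/3: g(7/3) = 205/27.

7.5926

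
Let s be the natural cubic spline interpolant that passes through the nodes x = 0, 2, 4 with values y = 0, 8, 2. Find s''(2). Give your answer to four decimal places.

Put m_i = s'' at the i-th knot. Here h = (2, 2) and Δ = (4, -3), so the interior equations h_(i-1)·m_(i-1) + 2(h_(i-1)+h_i)·m_i + h_i·m_(i+1) = 6(Δ_i − Δ_(i-1)) read
  2·m_0 + 8·m_1 + 2·m_2 = 6(Δ_1 - Δ_0) = -42
Natural end conditions: m_0 = m_2 = 0.
Solving: m_0 = 0, m_1 = -21/4, m_2 = 0.

-5.2500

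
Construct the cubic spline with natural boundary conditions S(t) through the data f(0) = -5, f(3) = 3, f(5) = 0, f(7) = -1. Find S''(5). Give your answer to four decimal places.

Let σ_i = S''(x_i). Step sizes h_i = 3, 2, 2; slopes of the chords Δ_i = (y_(i+1) - y_i)/h_i = 8/3, -3/2, -1/2.
  3·σ_0 + 10·σ_1 + 2·σ_2 = 6(Δ_1 - Δ_0) = -25
  2·σ_1 + 8·σ_2 + 2·σ_3 = 6(Δ_2 - Δ_1) = 6
Natural end conditions: σ_0 = σ_3 = 0.
Solving the tridiagonal system: σ_0 = 0, σ_1 = -53/19, σ_2 = 55/38, σ_3 = 0.

1.4474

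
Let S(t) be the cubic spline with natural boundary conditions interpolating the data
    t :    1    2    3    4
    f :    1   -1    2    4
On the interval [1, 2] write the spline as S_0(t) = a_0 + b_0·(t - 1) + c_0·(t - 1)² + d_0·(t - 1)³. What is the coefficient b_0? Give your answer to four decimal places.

-3.4000

Write m_i for S''(x_i). With h_i = 1, 1, 1 and divided differences Δ_i = -2, 3, 2, the continuity of S' gives the tridiagonal system
  1·m_0 + 4·m_1 + 1·m_2 = 6(Δ_1 - Δ_0) = 30
  1·m_1 + 4·m_2 + 1·m_3 = 6(Δ_2 - Δ_1) = -6
Natural end conditions: m_0 = m_3 = 0.
Hence m_0 = 0, m_1 = 42/5, m_2 = -18/5, m_3 = 0.
On [1, 2], with S_0(t) = a_0 + b_0·(t - 1) + c_0·(t - 1)² + d_0·(t - 1)³: c_0 = m_0/2 = 0, d_0 = (m_1 - m_0)/(6h_0) = 7/5, b_0 = Δ_0 - h_0(2m_0 + m_1)/6 = -17/5.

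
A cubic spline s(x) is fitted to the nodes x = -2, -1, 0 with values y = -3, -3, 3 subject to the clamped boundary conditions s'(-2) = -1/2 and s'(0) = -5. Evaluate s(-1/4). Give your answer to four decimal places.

Let M_i = s''(x_i). Step sizes h_i = 1, 1; slopes of the chords Δ_i = (y_(i+1) - y_i)/h_i = 0, 6.
  1·M_0 + 4·M_1 + 1·M_2 = 6(Δ_1 - Δ_0) = 36
Clamped end conditions give two more equations: 2h_0·M_0 + h_0·M_1 = 6(Δ_0 - s'(-2)) = 3 and h_1·M_1 + 2h_1·M_2 = 6(s'(0) - Δ_1) = -66.
Hence M_0 = -39/4, M_1 = 45/2, M_2 = -177/4.
On [-1, 0], s(x) = -3 + 47/8·(x + 1) + 45/4·(x + 1)² - 89/8·(x + 1)³.
With (x + 1) = 3/4: s(-1/4) = 1557/512.

3.0410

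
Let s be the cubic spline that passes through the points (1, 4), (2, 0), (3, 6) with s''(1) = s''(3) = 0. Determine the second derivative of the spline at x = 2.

Write m_i for s''(x_i). With h_i = 1, 1 and divided differences Δ_i = -4, 6, the continuity of s' gives the tridiagonal system
  1·m_0 + 4·m_1 + 1·m_2 = 6(Δ_1 - Δ_0) = 60
Natural end conditions: m_0 = m_2 = 0.
Hence m_0 = 0, m_1 = 15, m_2 = 0.

15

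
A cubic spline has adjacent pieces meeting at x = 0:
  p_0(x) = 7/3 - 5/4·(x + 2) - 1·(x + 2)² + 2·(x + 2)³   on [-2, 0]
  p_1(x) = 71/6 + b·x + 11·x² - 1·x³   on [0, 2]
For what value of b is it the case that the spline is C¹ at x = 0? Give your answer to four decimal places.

p_0'(x) = -5/4 - 2·(x + 2) + 6·(x + 2)², so p_0'(0) = 75/4. On the right, p_1'(0) = b, so b = 75/4.

18.7500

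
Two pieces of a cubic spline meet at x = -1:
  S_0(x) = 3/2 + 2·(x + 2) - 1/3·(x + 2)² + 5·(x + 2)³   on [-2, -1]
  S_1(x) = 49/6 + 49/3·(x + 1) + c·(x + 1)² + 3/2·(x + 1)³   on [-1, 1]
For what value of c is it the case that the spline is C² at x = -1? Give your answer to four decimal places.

S_0''(x) = -2/3 + 30·(x + 2), so S_0''(-1) = 88/3. On the right, S_1''(-1) = 2c, so c = 44/3.

14.6667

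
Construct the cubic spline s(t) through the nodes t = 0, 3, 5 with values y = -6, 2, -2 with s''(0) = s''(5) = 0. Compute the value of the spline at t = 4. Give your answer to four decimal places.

0.7000

Put m_i = s'' at the i-th knot. Here h = (3, 2) and Δ = (8/3, -2), so the interior equations h_(i-1)·m_(i-1) + 2(h_(i-1)+h_i)·m_i + h_i·m_(i+1) = 6(Δ_i − Δ_(i-1)) read
  3·m_0 + 10·m_1 + 2·m_2 = 6(Δ_1 - Δ_0) = -28
Natural end conditions: m_0 = m_2 = 0.
Hence m_0 = 0, m_1 = -14/5, m_2 = 0.
On [3, 5], s(t) = 2 - 2/15·(t - 3) - 7/5·(t - 3)² + 7/30·(t - 3)³.
With (t - 3) = 1: s(4) = 7/10.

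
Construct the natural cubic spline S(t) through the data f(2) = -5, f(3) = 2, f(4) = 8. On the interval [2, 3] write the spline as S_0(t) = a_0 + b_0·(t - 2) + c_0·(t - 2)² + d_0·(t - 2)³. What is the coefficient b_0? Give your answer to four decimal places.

7.2500

Write m_i for S''(x_i). With h_i = 1, 1 and divided differences Δ_i = 7, 6, the continuity of S' gives the tridiagonal system
  1·m_0 + 4·m_1 + 1·m_2 = 6(Δ_1 - Δ_0) = -6
Natural end conditions: m_0 = m_2 = 0.
Solving: m_0 = 0, m_1 = -3/2, m_2 = 0.
On [2, 3], with S_0(t) = a_0 + b_0·(t - 2) + c_0·(t - 2)² + d_0·(t - 2)³: c_0 = m_0/2 = 0, d_0 = (m_1 - m_0)/(6h_0) = -1/4, b_0 = Δ_0 - h_0(2m_0 + m_1)/6 = 29/4.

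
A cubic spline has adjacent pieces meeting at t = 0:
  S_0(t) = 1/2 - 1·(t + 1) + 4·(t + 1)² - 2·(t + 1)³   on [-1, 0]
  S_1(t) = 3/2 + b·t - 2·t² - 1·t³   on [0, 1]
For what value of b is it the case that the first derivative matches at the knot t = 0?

S_0'(t) = -1 + 8·(t + 1) - 6·(t + 1)², so S_0'(0) = 1. On the right, S_1'(0) = b, so b = 1.

1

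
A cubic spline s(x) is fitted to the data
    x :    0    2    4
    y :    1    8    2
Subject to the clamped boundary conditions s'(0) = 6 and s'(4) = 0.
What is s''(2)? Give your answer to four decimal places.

-6.7500

With M_i denoting the second derivative at x_i, h_i = 2, 2, and Δ_i = (y_(i+1) − y_i)/h_i = 7/2, -3:
  2·M_0 + 8·M_1 + 2·M_2 = 6(Δ_1 - Δ_0) = -39
Clamped end conditions give two more equations: 2h_0·M_0 + h_0·M_1 = 6(Δ_0 - s'(0)) = -15 and h_1·M_1 + 2h_1·M_2 = 6(s'(4) - Δ_1) = 18.
Solving: M_0 = -3/8, M_1 = -27/4, M_2 = 63/8.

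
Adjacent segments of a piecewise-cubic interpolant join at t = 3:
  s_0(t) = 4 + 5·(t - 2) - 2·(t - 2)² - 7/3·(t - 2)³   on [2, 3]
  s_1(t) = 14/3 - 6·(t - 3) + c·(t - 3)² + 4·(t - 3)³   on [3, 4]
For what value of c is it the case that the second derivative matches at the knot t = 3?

-9

s_0''(t) = -4 - 14·(t - 2), so s_0''(3) = -18. On the right, s_1''(3) = 2c, so c = -9.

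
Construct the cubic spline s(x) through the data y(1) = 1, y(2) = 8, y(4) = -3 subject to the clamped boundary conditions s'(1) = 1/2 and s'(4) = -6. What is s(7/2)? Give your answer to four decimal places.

Write m_i for s''(x_i). With h_i = 1, 2 and divided differences Δ_i = 7, -11/2, the continuity of s' gives the tridiagonal system
  1·m_0 + 6·m_1 + 2·m_2 = 6(Δ_1 - Δ_0) = -75
Clamped end conditions give two more equations: 2h_0·m_0 + h_0·m_1 = 6(Δ_0 - s'(1)) = 39 and h_1·m_1 + 2h_1·m_2 = 6(s'(4) - Δ_1) = -3.
Forward elimination and back-substitution give m_0 = 179/6, m_1 = -62/3, m_2 = 115/12.
On [2, 4], s(x) = 8 + 61/12·(x - 2) - 31/3·(x - 2)² + 121/48·(x - 2)³.
With (x - 2) = 3/2: s(7/2) = 113/128.

0.8828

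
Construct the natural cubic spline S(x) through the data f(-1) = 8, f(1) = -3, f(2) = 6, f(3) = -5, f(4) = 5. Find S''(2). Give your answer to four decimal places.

-46.3256

Write σ_i for S''(x_i). With h_i = 2, 1, 1, 1 and divided differences Δ_i = -11/2, 9, -11, 10, the continuity of S' gives the tridiagonal system
  2·σ_0 + 6·σ_1 + 1·σ_2 = 6(Δ_1 - Δ_0) = 87
  1·σ_1 + 4·σ_2 + 1·σ_3 = 6(Δ_2 - Δ_1) = -120
  1·σ_2 + 4·σ_3 + 1·σ_4 = 6(Δ_3 - Δ_2) = 126
Natural end conditions: σ_0 = σ_4 = 0.
Hence σ_0 = 0, σ_1 = 1911/86, σ_2 = -1992/43, σ_3 = 3705/86, σ_4 = 0.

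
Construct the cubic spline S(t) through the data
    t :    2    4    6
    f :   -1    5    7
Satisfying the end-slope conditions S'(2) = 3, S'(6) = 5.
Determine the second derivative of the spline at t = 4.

-4

Let m_i = S''(x_i). Step sizes h_i = 2, 2; slopes of the chords Δ_i = (y_(i+1) - y_i)/h_i = 3, 1.
  2·m_0 + 8·m_1 + 2·m_2 = 6(Δ_1 - Δ_0) = -12
Clamped end conditions give two more equations: 2h_0·m_0 + h_0·m_1 = 6(Δ_0 - S'(2)) = 0 and h_1·m_1 + 2h_1·m_2 = 6(S'(6) - Δ_1) = 24.
Forward elimination and back-substitution give m_0 = 2, m_1 = -4, m_2 = 8.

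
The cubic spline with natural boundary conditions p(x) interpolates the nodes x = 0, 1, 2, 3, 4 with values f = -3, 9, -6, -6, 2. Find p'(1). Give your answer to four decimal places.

-4.3214

Let M_i = p''(x_i). Step sizes h_i = 1, 1, 1, 1; slopes of the chords Δ_i = (y_(i+1) - y_i)/h_i = 12, -15, 0, 8.
  1·M_0 + 4·M_1 + 1·M_2 = 6(Δ_1 - Δ_0) = -162
  1·M_1 + 4·M_2 + 1·M_3 = 6(Δ_2 - Δ_1) = 90
  1·M_2 + 4·M_3 + 1·M_4 = 6(Δ_3 - Δ_2) = 48
Natural end conditions: M_0 = M_4 = 0.
Solving: M_0 = 0, M_1 = -1371/28, M_2 = 237/7, M_3 = 99/28, M_4 = 0.
On [1, 2], p'(x) = b_1 + 2c_1·(x - 1) + 3d_1·(x - 1)² with b_1 = Δ_1 - h_1(2M_1 + M_2)/6 = -121/28, c_1 = M_1/2 = -1371/56, d_1 = (M_2 - M_1)/(6h_1) = 773/56. So p'(1) = -121/28.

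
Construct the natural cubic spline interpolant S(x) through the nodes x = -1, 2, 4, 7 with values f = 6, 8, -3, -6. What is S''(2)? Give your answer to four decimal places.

Write M_i for S''(x_i). With h_i = 3, 2, 3 and divided differences Δ_i = 2/3, -11/2, -1, the continuity of S' gives the tridiagonal system
  3·M_0 + 10·M_1 + 2·M_2 = 6(Δ_1 - Δ_0) = -37
  2·M_1 + 10·M_2 + 3·M_3 = 6(Δ_2 - Δ_1) = 27
Natural end conditions: M_0 = M_3 = 0.
Forward elimination and back-substitution give M_0 = 0, M_1 = -53/12, M_2 = 43/12, M_3 = 0.

-4.4167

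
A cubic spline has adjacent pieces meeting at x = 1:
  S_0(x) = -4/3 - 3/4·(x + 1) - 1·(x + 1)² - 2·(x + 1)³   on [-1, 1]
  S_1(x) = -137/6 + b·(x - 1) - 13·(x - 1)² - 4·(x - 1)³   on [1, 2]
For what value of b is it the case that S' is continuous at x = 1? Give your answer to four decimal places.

-28.7500

S_0'(x) = -3/4 - 2·(x + 1) - 6·(x + 1)², so S_0'(1) = -115/4. On the right, S_1'(1) = b, so b = -115/4.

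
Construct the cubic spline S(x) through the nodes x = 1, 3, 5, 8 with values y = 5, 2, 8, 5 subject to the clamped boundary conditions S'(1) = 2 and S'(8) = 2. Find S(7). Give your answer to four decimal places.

Put M_i = S'' at the i-th knot. Here h = (2, 2, 3) and Δ = (-3/2, 3, -1), so the interior equations h_(i-1)·M_(i-1) + 2(h_(i-1)+h_i)·M_i + h_i·M_(i+1) = 6(Δ_i − Δ_(i-1)) read
  2·M_0 + 8·M_1 + 2·M_2 = 6(Δ_1 - Δ_0) = 27
  2·M_1 + 10·M_2 + 3·M_3 = 6(Δ_2 - Δ_1) = -24
Clamped end conditions give two more equations: 2h_0·M_0 + h_0·M_1 = 6(Δ_0 - S'(1)) = -21 and h_2·M_2 + 2h_2·M_3 = 6(S'(8) - Δ_2) = 18.
Forward elimination and back-substitution give M_0 = -645/74, M_1 = 513/74, M_2 = -204/37, M_3 = 213/37.
On [5, 8], S(x) = 8 + 121/74·(x - 5) - 102/37·(x - 5)² + 139/222·(x - 5)³.
With (x - 5) = 2: S(7) = 583/111.

5.2523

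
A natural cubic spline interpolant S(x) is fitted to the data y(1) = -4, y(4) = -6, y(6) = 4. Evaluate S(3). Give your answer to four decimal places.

-7.2222

Write M_i for S''(x_i). With h_i = 3, 2 and divided differences Δ_i = -2/3, 5, the continuity of S' gives the tridiagonal system
  3·M_0 + 10·M_1 + 2·M_2 = 6(Δ_1 - Δ_0) = 34
Natural end conditions: M_0 = M_2 = 0.
Solving: M_0 = 0, M_1 = 17/5, M_2 = 0.
On [1, 4], S(x) = -4 - 71/30·(x - 1) + 0·(x - 1)² + 17/90·(x - 1)³.
With (x - 1) = 2: S(3) = -65/9.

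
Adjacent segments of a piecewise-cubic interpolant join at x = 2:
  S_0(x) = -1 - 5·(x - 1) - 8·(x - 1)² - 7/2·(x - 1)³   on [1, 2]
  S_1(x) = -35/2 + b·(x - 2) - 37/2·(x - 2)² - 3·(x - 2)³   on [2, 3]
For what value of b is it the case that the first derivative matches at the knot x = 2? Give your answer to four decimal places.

-31.5000

S_0'(x) = -5 - 16·(x - 1) - 21/2·(x - 1)², so S_0'(2) = -63/2. On the right, S_1'(2) = b, so b = -63/2.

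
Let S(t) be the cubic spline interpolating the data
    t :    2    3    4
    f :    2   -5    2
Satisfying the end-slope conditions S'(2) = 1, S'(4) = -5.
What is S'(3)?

Let σ_i = S''(x_i). Step sizes h_i = 1, 1; slopes of the chords Δ_i = (y_(i+1) - y_i)/h_i = -7, 7.
  1·σ_0 + 4·σ_1 + 1·σ_2 = 6(Δ_1 - Δ_0) = 84
Clamped end conditions give two more equations: 2h_0·σ_0 + h_0·σ_1 = 6(Δ_0 - S'(2)) = -48 and h_1·σ_1 + 2h_1·σ_2 = 6(S'(4) - Δ_1) = -72.
Hence σ_0 = -48, σ_1 = 48, σ_2 = -60.
On [3, 4], S'(t) = b_1 + 2c_1·(t - 3) + 3d_1·(t - 3)² with b_1 = Δ_1 - h_1(2σ_1 + σ_2)/6 = 1, c_1 = σ_1/2 = 24, d_1 = (σ_2 - σ_1)/(6h_1) = -18. So S'(3) = 1.

1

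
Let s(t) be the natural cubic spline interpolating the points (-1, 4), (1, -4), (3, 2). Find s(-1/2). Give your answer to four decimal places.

1.1797

Let σ_i = s''(x_i). Step sizes h_i = 2, 2; slopes of the chords Δ_i = (y_(i+1) - y_i)/h_i = -4, 3.
  2·σ_0 + 8·σ_1 + 2·σ_2 = 6(Δ_1 - Δ_0) = 42
Natural end conditions: σ_0 = σ_2 = 0.
Solving: σ_0 = 0, σ_1 = 21/4, σ_2 = 0.
On [-1, 1], s(t) = 4 - 23/4·(t + 1) + 0·(t + 1)² + 7/16·(t + 1)³.
With (t + 1) = 1/2: s(-1/2) = 151/128.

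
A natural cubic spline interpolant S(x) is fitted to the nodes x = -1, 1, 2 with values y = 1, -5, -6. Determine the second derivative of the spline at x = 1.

2

Put m_i = S'' at the i-th knot. Here h = (2, 1) and Δ = (-3, -1), so the interior equations h_(i-1)·m_(i-1) + 2(h_(i-1)+h_i)·m_i + h_i·m_(i+1) = 6(Δ_i − Δ_(i-1)) read
  2·m_0 + 6·m_1 + 1·m_2 = 6(Δ_1 - Δ_0) = 12
Natural end conditions: m_0 = m_2 = 0.
Forward elimination and back-substitution give m_0 = 0, m_1 = 2, m_2 = 0.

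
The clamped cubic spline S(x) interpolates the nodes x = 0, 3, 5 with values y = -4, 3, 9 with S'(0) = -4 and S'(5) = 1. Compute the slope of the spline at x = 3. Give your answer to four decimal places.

4.6000

Put m_i = S'' at the i-th knot. Here h = (3, 2) and Δ = (7/3, 3), so the interior equations h_(i-1)·m_(i-1) + 2(h_(i-1)+h_i)·m_i + h_i·m_(i+1) = 6(Δ_i − Δ_(i-1)) read
  3·m_0 + 10·m_1 + 2·m_2 = 6(Δ_1 - Δ_0) = 4
Clamped end conditions give two more equations: 2h_0·m_0 + h_0·m_1 = 6(Δ_0 - S'(0)) = 38 and h_1·m_1 + 2h_1·m_2 = 6(S'(5) - Δ_1) = -12.
Hence m_0 = 104/15, m_1 = -6/5, m_2 = -12/5.
On [3, 5], S'(x) = b_1 + 2c_1·(x - 3) + 3d_1·(x - 3)² with b_1 = Δ_1 - h_1(2m_1 + m_2)/6 = 23/5, c_1 = m_1/2 = -3/5, d_1 = (m_2 - m_1)/(6h_1) = -1/10. So S'(3) = 23/5.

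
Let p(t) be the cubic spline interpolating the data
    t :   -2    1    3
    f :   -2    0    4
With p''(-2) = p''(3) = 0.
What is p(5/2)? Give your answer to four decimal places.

With M_i denoting the second derivative at x_i, h_i = 3, 2, and Δ_i = (y_(i+1) − y_i)/h_i = 2/3, 2:
  3·M_0 + 10·M_1 + 2·M_2 = 6(Δ_1 - Δ_0) = 8
Natural end conditions: M_0 = M_2 = 0.
Forward elimination and back-substitution give M_0 = 0, M_1 = 4/5, M_2 = 0.
On [1, 3], p(t) = 0 + 22/15·(t - 1) + 2/5·(t - 1)² - 1/15·(t - 1)³.
With (t - 1) = 3/2: p(5/2) = 23/8.

2.8750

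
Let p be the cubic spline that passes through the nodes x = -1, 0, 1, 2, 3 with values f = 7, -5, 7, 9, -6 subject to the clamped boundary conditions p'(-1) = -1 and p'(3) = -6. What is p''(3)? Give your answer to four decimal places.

Let M_i = p''(x_i). Step sizes h_i = 1, 1, 1, 1; slopes of the chords Δ_i = (y_(i+1) - y_i)/h_i = -12, 12, 2, -15.
  1·M_0 + 4·M_1 + 1·M_2 = 6(Δ_1 - Δ_0) = 144
  1·M_1 + 4·M_2 + 1·M_3 = 6(Δ_2 - Δ_1) = -60
  1·M_2 + 4·M_3 + 1·M_4 = 6(Δ_3 - Δ_2) = -102
Clamped end conditions give two more equations: 2h_0·M_0 + h_0·M_1 = 6(Δ_0 - p'(-1)) = -66 and h_3·M_3 + 2h_3·M_4 = 6(p'(3) - Δ_3) = 54.
Forward elimination and back-substitution give M_0 = -859/14, M_1 = 397/7, M_2 = -43/2, M_3 = -215/7, M_4 = 593/14.

42.3571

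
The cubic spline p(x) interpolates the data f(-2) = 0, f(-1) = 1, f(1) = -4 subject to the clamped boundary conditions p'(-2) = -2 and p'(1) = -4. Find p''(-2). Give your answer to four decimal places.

11.8333

Let σ_i = p''(x_i). Step sizes h_i = 1, 2; slopes of the chords Δ_i = (y_(i+1) - y_i)/h_i = 1, -5/2.
  1·σ_0 + 6·σ_1 + 2·σ_2 = 6(Δ_1 - Δ_0) = -21
Clamped end conditions give two more equations: 2h_0·σ_0 + h_0·σ_1 = 6(Δ_0 - p'(-2)) = 18 and h_1·σ_1 + 2h_1·σ_2 = 6(p'(1) - Δ_1) = -9.
Forward elimination and back-substitution give σ_0 = 71/6, σ_1 = -17/3, σ_2 = 7/12.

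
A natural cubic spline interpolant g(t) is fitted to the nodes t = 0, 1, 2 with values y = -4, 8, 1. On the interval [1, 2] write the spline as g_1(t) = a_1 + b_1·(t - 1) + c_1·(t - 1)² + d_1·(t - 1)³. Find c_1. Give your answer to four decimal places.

Write σ_i for g''(x_i). With h_i = 1, 1 and divided differences Δ_i = 12, -7, the continuity of g' gives the tridiagonal system
  1·σ_0 + 4·σ_1 + 1·σ_2 = 6(Δ_1 - Δ_0) = -114
Natural end conditions: σ_0 = σ_2 = 0.
Forward elimination and back-substitution give σ_0 = 0, σ_1 = -57/2, σ_2 = 0.
On [1, 2], with g_1(t) = a_1 + b_1·(t - 1) + c_1·(t - 1)² + d_1·(t - 1)³: c_1 = σ_1/2 = -57/4, d_1 = (σ_2 - σ_1)/(6h_1) = 19/4, b_1 = Δ_1 - h_1(2σ_1 + σ_2)/6 = 5/2.

-14.2500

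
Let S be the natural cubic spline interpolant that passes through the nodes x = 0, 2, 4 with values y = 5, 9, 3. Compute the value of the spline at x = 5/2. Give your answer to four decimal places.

8.3203

Write M_i for S''(x_i). With h_i = 2, 2 and divided differences Δ_i = 2, -3, the continuity of S' gives the tridiagonal system
  2·M_0 + 8·M_1 + 2·M_2 = 6(Δ_1 - Δ_0) = -30
Natural end conditions: M_0 = M_2 = 0.
Forward elimination and back-substitution give M_0 = 0, M_1 = -15/4, M_2 = 0.
On [2, 4], S(x) = 9 - 1/2·(x - 2) - 15/8·(x - 2)² + 5/16·(x - 2)³.
With (x - 2) = 1/2: S(5/2) = 1065/128.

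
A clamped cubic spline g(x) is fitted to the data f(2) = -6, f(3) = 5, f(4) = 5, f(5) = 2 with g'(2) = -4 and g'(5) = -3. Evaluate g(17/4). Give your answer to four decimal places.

4.1000

Put M_i = g'' at the i-th knot. Here h = (1, 1, 1) and Δ = (11, 0, -3), so the interior equations h_(i-1)·M_(i-1) + 2(h_(i-1)+h_i)·M_i + h_i·M_(i+1) = 6(Δ_i − Δ_(i-1)) read
  1·M_0 + 4·M_1 + 1·M_2 = 6(Δ_1 - Δ_0) = -66
  1·M_1 + 4·M_2 + 1·M_3 = 6(Δ_2 - Δ_1) = -18
Clamped end conditions give two more equations: 2h_0·M_0 + h_0·M_1 = 6(Δ_0 - g'(2)) = 90 and h_2·M_2 + 2h_2·M_3 = 6(g'(5) - Δ_2) = 0.
Forward elimination and back-substitution give M_0 = 922/15, M_1 = -494/15, M_2 = 64/15, M_3 = -32/15.
On [4, 5], g(x) = 5 - 61/15·(x - 4) + 32/15·(x - 4)² - 16/15·(x - 4)³.
With (x - 4) = 1/4: g(17/4) = 41/10.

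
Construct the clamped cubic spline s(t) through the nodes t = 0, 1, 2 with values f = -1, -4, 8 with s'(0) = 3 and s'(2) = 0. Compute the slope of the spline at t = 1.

Put m_i = s'' at the i-th knot. Here h = (1, 1) and Δ = (-3, 12), so the interior equations h_(i-1)·m_(i-1) + 2(h_(i-1)+h_i)·m_i + h_i·m_(i+1) = 6(Δ_i − Δ_(i-1)) read
  1·m_0 + 4·m_1 + 1·m_2 = 6(Δ_1 - Δ_0) = 90
Clamped end conditions give two more equations: 2h_0·m_0 + h_0·m_1 = 6(Δ_0 - s'(0)) = -36 and h_1·m_1 + 2h_1·m_2 = 6(s'(2) - Δ_1) = -72.
Hence m_0 = -42, m_1 = 48, m_2 = -60.
On [1, 2], s'(t) = b_1 + 2c_1·(t - 1) + 3d_1·(t - 1)² with b_1 = Δ_1 - h_1(2m_1 + m_2)/6 = 6, c_1 = m_1/2 = 24, d_1 = (m_2 - m_1)/(6h_1) = -18. So s'(1) = 6.

6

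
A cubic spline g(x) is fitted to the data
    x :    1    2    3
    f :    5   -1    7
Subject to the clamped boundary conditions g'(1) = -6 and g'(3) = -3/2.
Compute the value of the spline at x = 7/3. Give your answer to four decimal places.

1.6852

With σ_i denoting the second derivative at x_i, h_i = 1, 1, and Δ_i = (y_(i+1) − y_i)/h_i = -6, 8:
  1·σ_0 + 4·σ_1 + 1·σ_2 = 6(Δ_1 - Δ_0) = 84
Clamped end conditions give two more equations: 2h_0·σ_0 + h_0·σ_1 = 6(Δ_0 - g'(1)) = 0 and h_1·σ_1 + 2h_1·σ_2 = 6(g'(3) - Δ_1) = -57.
Forward elimination and back-substitution give σ_0 = -75/4, σ_1 = 75/2, σ_2 = -189/4.
On [2, 3], g(x) = -1 + 27/8·(x - 2) + 75/4·(x - 2)² - 113/8·(x - 2)³.
With (x - 2) = 1/3: g(7/3) = 91/54.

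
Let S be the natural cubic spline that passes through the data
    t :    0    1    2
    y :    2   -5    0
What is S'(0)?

With M_i denoting the second derivative at x_i, h_i = 1, 1, and Δ_i = (y_(i+1) − y_i)/h_i = -7, 5:
  1·M_0 + 4·M_1 + 1·M_2 = 6(Δ_1 - Δ_0) = 72
Natural end conditions: M_0 = M_2 = 0.
Forward elimination and back-substitution give M_0 = 0, M_1 = 18, M_2 = 0.
On [0, 1], S'(t) = b_0 + 2c_0·t + 3d_0·t² with b_0 = Δ_0 - h_0(2M_0 + M_1)/6 = -10, c_0 = M_0/2 = 0, d_0 = (M_1 - M_0)/(6h_0) = 3. So S'(0) = -10.

-10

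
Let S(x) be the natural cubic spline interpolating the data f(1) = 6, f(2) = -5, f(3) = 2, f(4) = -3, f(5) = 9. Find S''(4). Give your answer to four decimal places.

With m_i denoting the second derivative at x_i, h_i = 1, 1, 1, 1, and Δ_i = (y_(i+1) − y_i)/h_i = -11, 7, -5, 12:
  1·m_0 + 4·m_1 + 1·m_2 = 6(Δ_1 - Δ_0) = 108
  1·m_1 + 4·m_2 + 1·m_3 = 6(Δ_2 - Δ_1) = -72
  1·m_2 + 4·m_3 + 1·m_4 = 6(Δ_3 - Δ_2) = 102
Natural end conditions: m_0 = m_4 = 0.
Solving: m_0 = 0, m_1 = 1005/28, m_2 = -249/7, m_3 = 963/28, m_4 = 0.

34.3929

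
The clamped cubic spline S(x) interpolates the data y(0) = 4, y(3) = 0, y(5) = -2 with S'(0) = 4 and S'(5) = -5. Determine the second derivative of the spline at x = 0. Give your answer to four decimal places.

-7.3333

Let m_i = S''(x_i). Step sizes h_i = 3, 2; slopes of the chords Δ_i = (y_(i+1) - y_i)/h_i = -4/3, -1.
  3·m_0 + 10·m_1 + 2·m_2 = 6(Δ_1 - Δ_0) = 2
Clamped end conditions give two more equations: 2h_0·m_0 + h_0·m_1 = 6(Δ_0 - S'(0)) = -32 and h_1·m_1 + 2h_1·m_2 = 6(S'(5) - Δ_1) = -24.
Solving: m_0 = -22/3, m_1 = 4, m_2 = -8.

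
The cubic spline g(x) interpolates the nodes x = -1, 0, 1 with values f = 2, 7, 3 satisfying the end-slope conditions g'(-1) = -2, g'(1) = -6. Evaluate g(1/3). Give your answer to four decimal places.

6.8148

Let σ_i = g''(x_i). Step sizes h_i = 1, 1; slopes of the chords Δ_i = (y_(i+1) - y_i)/h_i = 5, -4.
  1·σ_0 + 4·σ_1 + 1·σ_2 = 6(Δ_1 - Δ_0) = -54
Clamped end conditions give two more equations: 2h_0·σ_0 + h_0·σ_1 = 6(Δ_0 - g'(-1)) = 42 and h_1·σ_1 + 2h_1·σ_2 = 6(g'(1) - Δ_1) = -12.
Solving the tridiagonal system: σ_0 = 65/2, σ_1 = -23, σ_2 = 11/2.
On [0, 1], g(x) = 7 + 11/4·x - 23/2·x² + 19/4·x³.
With x = 1/3: g(1/3) = 184/27.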